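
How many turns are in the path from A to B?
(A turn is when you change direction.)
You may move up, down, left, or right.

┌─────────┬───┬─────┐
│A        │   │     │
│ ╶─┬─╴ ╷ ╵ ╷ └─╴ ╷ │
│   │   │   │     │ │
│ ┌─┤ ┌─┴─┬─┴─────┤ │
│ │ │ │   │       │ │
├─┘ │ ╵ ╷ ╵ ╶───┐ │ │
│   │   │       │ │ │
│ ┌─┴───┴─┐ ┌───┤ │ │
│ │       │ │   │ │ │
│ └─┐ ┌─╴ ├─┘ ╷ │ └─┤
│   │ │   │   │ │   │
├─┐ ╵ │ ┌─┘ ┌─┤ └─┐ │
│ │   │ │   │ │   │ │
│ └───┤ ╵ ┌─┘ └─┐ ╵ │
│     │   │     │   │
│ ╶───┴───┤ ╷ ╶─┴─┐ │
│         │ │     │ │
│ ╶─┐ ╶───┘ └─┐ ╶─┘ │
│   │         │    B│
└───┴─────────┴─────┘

Directions: right, right, right, down, left, down, down, right, up, right, down, right, up, right, right, right, down, down, down, right, down, down, down, down
Number of turns: 13

Solution:

┌─────────┬───┬─────┐
│A → → ↓  │   │     │
│ ╶─┬─╴ ╷ ╵ ╷ └─╴ ╷ │
│   │↓ ↲│   │     │ │
│ ┌─┤ ┌─┴─┬─┴─────┤ │
│ │ │↓│↱ ↓│↱ → → ↓│ │
├─┘ │ ╵ ╷ ╵ ╶───┐ │ │
│   │↳ ↑│↳ ↑    │↓│ │
│ ┌─┴───┴─┐ ┌───┤ │ │
│ │       │ │   │↓│ │
│ └─┐ ┌─╴ ├─┘ ╷ │ └─┤
│   │ │   │   │ │↳ ↓│
├─┐ ╵ │ ┌─┘ ┌─┤ └─┐ │
│ │   │ │   │ │   │↓│
│ └───┤ ╵ ┌─┘ └─┐ ╵ │
│     │   │     │  ↓│
│ ╶───┴───┤ ╷ ╶─┴─┐ │
│         │ │     │↓│
│ ╶─┐ ╶───┘ └─┐ ╶─┘ │
│   │         │    B│
└───┴─────────┴─────┘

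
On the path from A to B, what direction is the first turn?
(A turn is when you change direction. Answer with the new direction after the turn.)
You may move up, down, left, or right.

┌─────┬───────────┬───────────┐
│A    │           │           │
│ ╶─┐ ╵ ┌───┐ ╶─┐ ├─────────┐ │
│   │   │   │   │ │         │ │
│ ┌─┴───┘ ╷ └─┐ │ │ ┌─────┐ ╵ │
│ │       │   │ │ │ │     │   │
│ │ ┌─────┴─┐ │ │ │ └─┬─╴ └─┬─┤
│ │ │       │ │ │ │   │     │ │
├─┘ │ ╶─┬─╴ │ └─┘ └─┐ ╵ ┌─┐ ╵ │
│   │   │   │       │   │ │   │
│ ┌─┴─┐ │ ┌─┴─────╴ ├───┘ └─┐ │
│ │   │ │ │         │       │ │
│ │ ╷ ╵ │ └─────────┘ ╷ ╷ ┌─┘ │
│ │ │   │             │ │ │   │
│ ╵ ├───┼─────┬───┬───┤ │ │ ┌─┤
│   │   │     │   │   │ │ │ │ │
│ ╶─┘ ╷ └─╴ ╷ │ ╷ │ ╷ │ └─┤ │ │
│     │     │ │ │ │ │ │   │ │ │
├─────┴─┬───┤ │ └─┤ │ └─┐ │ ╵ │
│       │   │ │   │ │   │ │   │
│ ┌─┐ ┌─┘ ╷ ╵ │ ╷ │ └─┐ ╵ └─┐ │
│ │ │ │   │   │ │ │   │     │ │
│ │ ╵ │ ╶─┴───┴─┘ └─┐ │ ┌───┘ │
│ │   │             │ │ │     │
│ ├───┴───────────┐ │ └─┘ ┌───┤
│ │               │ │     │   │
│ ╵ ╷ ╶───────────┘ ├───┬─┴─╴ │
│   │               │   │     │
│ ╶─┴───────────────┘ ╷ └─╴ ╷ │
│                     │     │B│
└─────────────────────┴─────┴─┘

Directions: right, right, down, right, up, right, right, right, right, right, down, down, down, down, left, left, up, up, left, up, left, down, left, left, left, down, down, left, down, down, down, down, right, right, up, right, down, right, right, up, right, down, down, down, left, up, left, down, left, down, right, right, right, right, right, right, down, down, left, left, left, left, left, left, left, up, left, down, left, down, right, right, right, right, right, right, right, right, right, right, up, right, down, right, right, up, right, down
First turn direction: down

Solution:

┌─────┬───────────┬───────────┐
│A → ↓│↱ → → → → ↓│           │
│ ╶─┐ ╵ ┌───┐ ╶─┐ ├─────────┐ │
│   │↳ ↑│↓ ↰│   │↓│         │ │
│ ┌─┴───┘ ╷ └─┐ │ │ ┌─────┐ ╵ │
│ │↓ ← ← ↲│↑ ↰│ │↓│ │     │   │
│ │ ┌─────┴─┐ │ │ │ └─┬─╴ └─┬─┤
│ │↓│       │↑│ │↓│   │     │ │
├─┘ │ ╶─┬─╴ │ └─┘ └─┐ ╵ ┌─┐ ╵ │
│↓ ↲│   │   │↑ ← ↲  │   │ │   │
│ ┌─┴─┐ │ ┌─┴─────╴ ├───┘ └─┐ │
│↓│   │ │ │         │       │ │
│ │ ╷ ╵ │ └─────────┘ ╷ ╷ ┌─┘ │
│↓│ │   │             │ │ │   │
│ ╵ ├───┼─────┬───┬───┤ │ │ ┌─┤
│↓  │↱ ↓│  ↱ ↓│   │   │ │ │ │ │
│ ╶─┘ ╷ └─╴ ╷ │ ╷ │ ╷ │ └─┤ │ │
│↳ → ↑│↳ → ↑│↓│ │ │ │ │   │ │ │
├─────┴─┬───┤ │ └─┤ │ └─┐ │ ╵ │
│       │↓ ↰│↓│   │ │   │ │   │
│ ┌─┐ ┌─┘ ╷ ╵ │ ╷ │ └─┐ ╵ └─┐ │
│ │ │ │↓ ↲│↑ ↲│ │ │   │     │ │
│ │ ╵ │ ╶─┴───┴─┘ └─┐ │ ┌───┘ │
│ │   │↳ → → → → → ↓│ │ │     │
│ ├───┴───────────┐ │ └─┘ ┌───┤
│ │↓ ↰            │↓│     │   │
│ ╵ ╷ ╶───────────┘ ├───┬─┴─╴ │
│↓ ↲│↑ ← ← ← ← ← ← ↲│↱ ↓│  ↱ ↓│
│ ╶─┴───────────────┘ ╷ └─╴ ╷ │
│↳ → → → → → → → → → ↑│↳ → ↑│B│
└─────────────────────┴─────┴─┘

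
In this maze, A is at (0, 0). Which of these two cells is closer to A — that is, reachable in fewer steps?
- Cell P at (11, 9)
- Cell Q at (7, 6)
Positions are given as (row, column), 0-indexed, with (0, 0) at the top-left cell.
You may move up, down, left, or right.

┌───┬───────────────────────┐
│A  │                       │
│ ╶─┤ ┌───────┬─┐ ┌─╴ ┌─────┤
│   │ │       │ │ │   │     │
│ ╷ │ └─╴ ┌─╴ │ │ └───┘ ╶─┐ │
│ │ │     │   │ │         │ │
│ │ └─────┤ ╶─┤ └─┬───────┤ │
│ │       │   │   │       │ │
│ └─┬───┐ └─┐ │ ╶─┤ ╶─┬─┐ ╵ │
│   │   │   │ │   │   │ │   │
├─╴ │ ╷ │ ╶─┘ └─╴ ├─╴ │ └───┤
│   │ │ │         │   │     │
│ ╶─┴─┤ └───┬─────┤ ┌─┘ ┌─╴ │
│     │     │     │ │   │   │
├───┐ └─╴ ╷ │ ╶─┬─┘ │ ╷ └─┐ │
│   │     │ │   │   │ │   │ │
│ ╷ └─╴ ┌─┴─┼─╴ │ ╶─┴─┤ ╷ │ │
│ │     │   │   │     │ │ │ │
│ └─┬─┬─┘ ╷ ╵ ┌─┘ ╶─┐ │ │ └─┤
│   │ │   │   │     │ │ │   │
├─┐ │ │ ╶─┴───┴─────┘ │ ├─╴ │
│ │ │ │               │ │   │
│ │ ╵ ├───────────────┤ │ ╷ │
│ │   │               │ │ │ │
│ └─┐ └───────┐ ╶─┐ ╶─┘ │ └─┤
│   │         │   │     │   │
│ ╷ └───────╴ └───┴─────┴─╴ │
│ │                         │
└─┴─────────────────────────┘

Shortest path A → P at (11, 9): 54 steps
Shortest path A → Q at (7, 6): 75 steps

P is closer (54 steps vs 75 steps).

Path to P:

┌───┬───────────────────────┐
│A  │                       │
│ ╶─┤ ┌───────┬─┐ ┌─╴ ┌─────┤
│↓  │ │       │ │ │   │     │
│ ╷ │ └─╴ ┌─╴ │ │ └───┘ ╶─┐ │
│↓│ │     │   │ │         │ │
│ │ └─────┤ ╶─┤ └─┬───────┤ │
│↓│       │   │   │       │ │
│ └─┬───┐ └─┐ │ ╶─┤ ╶─┬─┐ ╵ │
│↳ ↓│   │   │ │   │   │ │   │
├─╴ │ ╷ │ ╶─┘ └─╴ ├─╴ │ └───┤
│↓ ↲│ │ │         │   │     │
│ ╶─┴─┤ └───┬─────┤ ┌─┘ ┌─╴ │
│↳ → ↓│     │     │ │   │   │
├───┐ └─╴ ╷ │ ╶─┬─┘ │ ╷ └─┐ │
│↓ ↰│↳ ↓  │ │   │   │ │↓ ↰│ │
│ ╷ └─╴ ┌─┴─┼─╴ │ ╶─┴─┤ ╷ │ │
│↓│↑ ← ↲│   │   │     │↓│↑│ │
│ └─┬─┬─┘ ╷ ╵ ┌─┘ ╶─┐ │ │ └─┤
│↳ ↓│ │   │   │     │ │↓│↑ ↰│
├─┐ │ │ ╶─┴───┴─────┘ │ ├─╴ │
│ │↓│ │               │↓│↱ ↑│
│ │ ╵ ├───────────────┤ │ ╷ │
│ │↳ ↓│            P  │↓│↑│ │
│ └─┐ └───────┐ ╶─┐ ╶─┘ │ └─┤
│   │↳ → → → ↓│   │↑ ← ↲│↑ ↰│
│ ╷ └───────╴ └───┴─────┴─╴ │
│ │          ↳ → → → → → → ↑│
└─┴─────────────────────────┘

Path to Q:

┌───┬───────────────────────┐
│A  │↱ → → → → → ↓          │
│ ╶─┤ ┌───────┬─┐ ┌─╴ ┌─────┤
│↳ ↓│↑│  ↓ ← ↰│ │↓│   │↱ → ↓│
│ ╷ │ └─╴ ┌─╴ │ │ └───┘ ╶─┐ │
│ │↓│↑ ← ↲│↱ ↑│ │↳ → → ↑  │↓│
│ │ └─────┤ ╶─┤ └─┬───────┤ │
│ │↳ → → ↓│↑ ↰│   │↓ ← ← ↰│↓│
│ └─┬───┐ └─┐ │ ╶─┤ ╶─┬─┐ ╵ │
│   │   │↓  │↑│   │↳ ↓│ │↑ ↲│
├─╴ │ ╷ │ ╶─┘ └─╴ ├─╴ │ └───┤
│   │ │ │↳ → ↑    │↓ ↲│     │
│ ╶─┴─┤ └───┬─────┤ ┌─┘ ┌─╴ │
│     │     │     │↓│   │   │
├───┐ └─╴ ╷ │ ╶─┬─┘ │ ╷ └─┐ │
│   │     │ │Q ↰│↓ ↲│ │   │ │
│ ╷ └─╴ ┌─┴─┼─╴ │ ╶─┴─┤ ╷ │ │
│ │     │↱ ↓│↱ ↑│↳ → ↓│ │ │ │
│ └─┬─┬─┘ ╷ ╵ ┌─┘ ╶─┐ │ │ └─┤
│   │ │↱ ↑│↳ ↑│     │↓│ │   │
├─┐ │ │ ╶─┴───┴─────┘ │ ├─╴ │
│ │ │ │↑ ← ← ← ← ← ← ↲│ │   │
│ │ ╵ ├───────────────┤ │ ╷ │
│ │   │               │ │ │ │
│ └─┐ └───────┐ ╶─┐ ╶─┘ │ └─┤
│   │         │   │     │   │
│ ╷ └───────╴ └───┴─────┴─╴ │
│ │                         │
└─┴─────────────────────────┘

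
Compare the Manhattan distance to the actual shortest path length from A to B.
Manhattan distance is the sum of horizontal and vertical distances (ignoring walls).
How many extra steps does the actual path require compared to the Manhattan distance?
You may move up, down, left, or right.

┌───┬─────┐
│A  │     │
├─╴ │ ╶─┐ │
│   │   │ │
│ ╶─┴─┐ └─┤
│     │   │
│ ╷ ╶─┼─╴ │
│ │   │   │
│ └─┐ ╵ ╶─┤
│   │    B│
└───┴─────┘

Manhattan distance: |4 - 0| + |4 - 0| = 8
Actual path length: 10
Extra steps: 10 - 8 = 2

Solution:

┌───┬─────┐
│A ↓│     │
├─╴ │ ╶─┐ │
│↓ ↲│   │ │
│ ╶─┴─┐ └─┤
│↳ ↓  │   │
│ ╷ ╶─┼─╴ │
│ │↳ ↓│   │
│ └─┐ ╵ ╶─┤
│   │↳ → B│
└───┴─────┘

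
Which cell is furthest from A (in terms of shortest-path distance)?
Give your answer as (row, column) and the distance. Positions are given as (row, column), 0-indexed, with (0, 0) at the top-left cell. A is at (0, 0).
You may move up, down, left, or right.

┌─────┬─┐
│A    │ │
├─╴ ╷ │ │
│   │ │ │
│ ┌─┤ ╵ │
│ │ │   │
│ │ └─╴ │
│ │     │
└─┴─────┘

Computing BFS distances from A to all cells:
Furthest cell: (2, 1)
Distance: 9 steps

Path from A to the furthest cell:

┌─────┬─┐
│A → ↓│ │
├─╴ ╷ │ │
│   │↓│ │
│ ┌─┤ ╵ │
│ │B│↳ ↓│
│ │ └─╴ │
│ │↑ ← ↲│
└─┴─────┘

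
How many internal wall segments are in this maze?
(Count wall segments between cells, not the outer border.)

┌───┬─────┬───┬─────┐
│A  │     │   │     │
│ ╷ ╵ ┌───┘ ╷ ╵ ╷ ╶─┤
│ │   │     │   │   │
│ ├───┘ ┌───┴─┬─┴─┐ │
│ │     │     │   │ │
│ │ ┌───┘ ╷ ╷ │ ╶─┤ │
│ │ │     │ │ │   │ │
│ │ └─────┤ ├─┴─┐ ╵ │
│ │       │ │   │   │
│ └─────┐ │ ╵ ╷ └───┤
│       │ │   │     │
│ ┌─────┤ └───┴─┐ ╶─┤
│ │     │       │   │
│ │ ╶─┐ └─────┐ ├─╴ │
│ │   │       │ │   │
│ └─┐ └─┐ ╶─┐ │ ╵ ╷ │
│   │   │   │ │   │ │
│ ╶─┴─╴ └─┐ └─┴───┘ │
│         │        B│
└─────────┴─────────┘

Counting internal wall segments:
Total internal walls: 81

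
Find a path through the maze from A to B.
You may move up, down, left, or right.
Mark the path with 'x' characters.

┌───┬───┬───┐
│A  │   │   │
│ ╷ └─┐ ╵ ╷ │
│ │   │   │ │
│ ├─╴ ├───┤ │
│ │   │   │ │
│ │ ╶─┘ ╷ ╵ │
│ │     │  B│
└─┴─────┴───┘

Finding the shortest path through the maze:
Path length: 12 steps
Directions: right → down → right → down → left → down → right → right → up → right → down → right

Solution:

┌───┬───┬───┐
│A x│   │   │
│ ╷ └─┐ ╵ ╷ │
│ │x x│   │ │
│ ├─╴ ├───┤ │
│ │x x│x x│ │
│ │ ╶─┘ ╷ ╵ │
│ │x x x│x B│
└─┴─────┴───┘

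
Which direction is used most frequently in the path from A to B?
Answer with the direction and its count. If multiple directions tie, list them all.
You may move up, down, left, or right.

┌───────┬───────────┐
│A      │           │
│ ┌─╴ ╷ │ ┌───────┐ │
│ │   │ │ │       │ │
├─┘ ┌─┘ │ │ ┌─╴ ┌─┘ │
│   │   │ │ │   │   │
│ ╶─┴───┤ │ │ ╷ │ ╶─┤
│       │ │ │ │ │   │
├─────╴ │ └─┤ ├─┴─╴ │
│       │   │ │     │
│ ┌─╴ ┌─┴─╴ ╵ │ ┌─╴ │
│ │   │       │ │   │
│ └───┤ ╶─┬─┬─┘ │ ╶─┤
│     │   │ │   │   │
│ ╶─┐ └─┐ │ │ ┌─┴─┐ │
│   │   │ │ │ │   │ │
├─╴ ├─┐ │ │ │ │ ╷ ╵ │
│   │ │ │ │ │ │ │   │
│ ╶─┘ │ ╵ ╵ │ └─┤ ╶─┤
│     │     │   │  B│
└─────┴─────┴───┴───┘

Directions: right, right, down, left, down, left, down, right, right, right, down, left, left, left, down, down, right, right, down, right, down, down, right, up, up, up, left, up, right, right, up, left, up, up, up, up, right, right, right, right, right, down, down, left, down, right, down, down, left, down, right, down, down, left, down, right
Counts: {'right': 19, 'down': 18, 'left': 10, 'up': 9}
Most common: right (19 times)

Solution:

┌───────┬───────────┐
│A → ↓  │↱ → → → → ↓│
│ ┌─╴ ╷ │ ┌───────┐ │
│ │↓ ↲│ │↑│       │↓│
├─┘ ┌─┘ │ │ ┌─╴ ┌─┘ │
│↓ ↲│   │↑│ │   │↓ ↲│
│ ╶─┴───┤ │ │ ╷ │ ╶─┤
│↳ → → ↓│↑│ │ │ │↳ ↓│
├─────╴ │ └─┤ ├─┴─╴ │
│↓ ← ← ↲│↑ ↰│ │    ↓│
│ ┌─╴ ┌─┴─╴ ╵ │ ┌─╴ │
│↓│   │↱ → ↑  │ │↓ ↲│
│ └───┤ ╶─┬─┬─┘ │ ╶─┤
│↳ → ↓│↑ ↰│ │   │↳ ↓│
│ ╶─┐ └─┐ │ │ ┌─┴─┐ │
│   │↳ ↓│↑│ │ │   │↓│
├─╴ ├─┐ │ │ │ │ ╷ ╵ │
│   │ │↓│↑│ │ │ │↓ ↲│
│ ╶─┘ │ ╵ ╵ │ └─┤ ╶─┤
│     │↳ ↑  │   │↳ B│
└─────┴─────┴───┴───┘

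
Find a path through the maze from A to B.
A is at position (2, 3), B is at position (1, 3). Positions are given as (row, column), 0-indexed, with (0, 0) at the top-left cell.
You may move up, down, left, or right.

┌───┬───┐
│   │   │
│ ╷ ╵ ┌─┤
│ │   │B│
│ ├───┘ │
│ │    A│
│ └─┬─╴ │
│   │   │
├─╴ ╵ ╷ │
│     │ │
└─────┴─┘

Finding the shortest path from (2, 3) to (1, 3):
Path length: 1 steps
Directions: up

Solution:

┌───┬───┐
│   │   │
│ ╷ ╵ ┌─┤
│ │   │B│
│ ├───┘ │
│ │    A│
│ └─┬─╴ │
│   │   │
├─╴ ╵ ╷ │
│     │ │
└─────┴─┘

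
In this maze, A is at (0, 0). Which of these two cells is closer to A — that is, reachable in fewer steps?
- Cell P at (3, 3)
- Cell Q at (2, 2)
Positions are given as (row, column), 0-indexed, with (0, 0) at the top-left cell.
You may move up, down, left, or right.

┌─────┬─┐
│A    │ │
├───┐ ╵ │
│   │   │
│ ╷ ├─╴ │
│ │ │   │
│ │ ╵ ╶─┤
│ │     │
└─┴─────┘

Shortest path A → P at (3, 3): 8 steps
Shortest path A → Q at (2, 2): 6 steps

Q is closer (6 steps vs 8 steps).

Path to P:

┌─────┬─┐
│A → ↓│ │
├───┐ ╵ │
│   │↳ ↓│
│ ╷ ├─╴ │
│ │ │↓ ↲│
│ │ ╵ ╶─┤
│ │  ↳ P│
└─┴─────┘

Path to Q:

┌─────┬─┐
│A → ↓│ │
├───┐ ╵ │
│   │↳ ↓│
│ ╷ ├─╴ │
│ │ │Q ↲│
│ │ ╵ ╶─┤
│ │     │
└─┴─────┘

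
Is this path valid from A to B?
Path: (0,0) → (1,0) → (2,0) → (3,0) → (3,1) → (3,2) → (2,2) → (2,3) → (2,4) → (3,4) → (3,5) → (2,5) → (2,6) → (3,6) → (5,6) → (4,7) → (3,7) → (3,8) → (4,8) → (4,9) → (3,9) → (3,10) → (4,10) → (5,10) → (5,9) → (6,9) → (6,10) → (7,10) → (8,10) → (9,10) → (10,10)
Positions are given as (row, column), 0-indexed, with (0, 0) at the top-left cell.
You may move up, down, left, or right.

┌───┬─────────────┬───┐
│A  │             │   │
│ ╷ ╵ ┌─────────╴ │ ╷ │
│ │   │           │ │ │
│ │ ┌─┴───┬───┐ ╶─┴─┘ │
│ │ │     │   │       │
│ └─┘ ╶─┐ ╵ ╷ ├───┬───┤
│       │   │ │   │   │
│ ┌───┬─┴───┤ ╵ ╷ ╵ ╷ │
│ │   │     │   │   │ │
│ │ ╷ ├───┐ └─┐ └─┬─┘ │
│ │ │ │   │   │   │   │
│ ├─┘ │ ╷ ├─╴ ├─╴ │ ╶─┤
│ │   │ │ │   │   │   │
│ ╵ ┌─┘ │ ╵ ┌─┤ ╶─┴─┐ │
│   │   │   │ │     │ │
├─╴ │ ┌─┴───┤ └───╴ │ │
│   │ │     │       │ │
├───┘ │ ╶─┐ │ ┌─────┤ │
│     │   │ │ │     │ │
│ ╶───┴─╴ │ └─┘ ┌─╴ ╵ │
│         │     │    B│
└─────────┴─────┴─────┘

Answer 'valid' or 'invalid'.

Checking path validity:
Result: Invalid move at step 14: cannot move from (3, 6) to (5, 6).

invalid

Correct solution:

┌───┬─────────────┬───┐
│A  │             │   │
│ ╷ ╵ ┌─────────╴ │ ╷ │
│↓│   │           │ │ │
│ │ ┌─┴───┬───┐ ╶─┴─┘ │
│↓│ │↱ → ↓│↱ ↓│       │
│ └─┘ ╶─┐ ╵ ╷ ├───┬───┤
│↳ → ↑  │↳ ↑│↓│↱ ↓│↱ ↓│
│ ┌───┬─┴───┤ ╵ ╷ ╵ ╷ │
│ │   │     │↳ ↑│↳ ↑│↓│
│ │ ╷ ├───┐ └─┐ └─┬─┘ │
│ │ │ │   │   │   │↓ ↲│
│ ├─┘ │ ╷ ├─╴ ├─╴ │ ╶─┤
│ │   │ │ │   │   │↳ ↓│
│ ╵ ┌─┘ │ ╵ ┌─┤ ╶─┴─┐ │
│   │   │   │ │     │↓│
├─╴ │ ┌─┴───┤ └───╴ │ │
│   │ │     │       │↓│
├───┘ │ ╶─┐ │ ┌─────┤ │
│     │   │ │ │     │↓│
│ ╶───┴─╴ │ └─┘ ┌─╴ ╵ │
│         │     │    B│
└─────────┴─────┴─────┘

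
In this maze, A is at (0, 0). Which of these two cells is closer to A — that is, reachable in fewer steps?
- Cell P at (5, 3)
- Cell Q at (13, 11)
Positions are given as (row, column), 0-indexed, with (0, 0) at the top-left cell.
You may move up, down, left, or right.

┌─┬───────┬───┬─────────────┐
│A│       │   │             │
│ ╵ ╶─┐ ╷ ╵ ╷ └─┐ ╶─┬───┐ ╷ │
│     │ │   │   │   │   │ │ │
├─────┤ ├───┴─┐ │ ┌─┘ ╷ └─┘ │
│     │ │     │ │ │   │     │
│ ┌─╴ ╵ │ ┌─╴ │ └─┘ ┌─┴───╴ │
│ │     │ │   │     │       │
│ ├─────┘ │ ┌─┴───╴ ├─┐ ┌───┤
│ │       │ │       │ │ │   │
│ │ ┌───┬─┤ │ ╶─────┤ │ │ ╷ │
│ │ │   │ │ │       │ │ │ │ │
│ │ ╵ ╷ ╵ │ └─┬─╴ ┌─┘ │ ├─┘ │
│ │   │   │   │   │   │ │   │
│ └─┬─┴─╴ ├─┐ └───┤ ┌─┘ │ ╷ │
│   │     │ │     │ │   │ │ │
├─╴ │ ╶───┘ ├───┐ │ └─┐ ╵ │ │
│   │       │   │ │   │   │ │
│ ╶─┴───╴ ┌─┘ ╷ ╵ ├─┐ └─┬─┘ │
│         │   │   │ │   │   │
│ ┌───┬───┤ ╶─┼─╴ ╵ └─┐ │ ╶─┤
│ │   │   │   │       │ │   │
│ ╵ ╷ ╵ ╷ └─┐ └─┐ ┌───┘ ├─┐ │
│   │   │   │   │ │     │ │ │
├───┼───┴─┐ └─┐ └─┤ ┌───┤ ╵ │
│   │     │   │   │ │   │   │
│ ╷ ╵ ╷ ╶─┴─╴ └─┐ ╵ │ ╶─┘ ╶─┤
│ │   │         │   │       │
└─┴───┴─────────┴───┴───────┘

Shortest path A → P at (5, 3): 34 steps
Shortest path A → Q at (13, 11): 46 steps

P is closer (34 steps vs 46 steps).

Path to P:

┌─┬───────┬───┬─────────────┐
│A│↱ → ↓  │   │             │
│ ╵ ╶─┐ ╷ ╵ ╷ └─┐ ╶─┬───┐ ╷ │
│↳ ↑  │↓│   │   │   │   │ │ │
├─────┤ ├───┴─┐ │ ┌─┘ ╷ └─┘ │
│↓ ← ↰│↓│     │ │ │   │     │
│ ┌─╴ ╵ │ ┌─╴ │ └─┘ ┌─┴───╴ │
│↓│  ↑ ↲│ │   │     │       │
│ ├─────┘ │ ┌─┴───╴ ├─┐ ┌───┤
│↓│       │ │       │ │ │   │
│ │ ┌───┬─┤ │ ╶─────┤ │ │ ╷ │
│↓│ │  P│ │ │       │ │ │ │ │
│ │ ╵ ╷ ╵ │ └─┬─╴ ┌─┘ │ ├─┘ │
│↓│   │↑ ↰│   │   │   │ │   │
│ └─┬─┴─╴ ├─┐ └───┤ ┌─┘ │ ╷ │
│↳ ↓│↱ → ↑│ │     │ │   │ │ │
├─╴ │ ╶───┘ ├───┐ │ └─┐ ╵ │ │
│↓ ↲│↑ ← ↰  │   │ │   │   │ │
│ ╶─┴───╴ ┌─┘ ╷ ╵ ├─┐ └─┬─┘ │
│↳ → → → ↑│   │   │ │   │   │
│ ┌───┬───┤ ╶─┼─╴ ╵ └─┐ │ ╶─┤
│ │   │   │   │       │ │   │
│ ╵ ╷ ╵ ╷ └─┐ └─┐ ┌───┘ ├─┐ │
│   │   │   │   │ │     │ │ │
├───┼───┴─┐ └─┐ └─┤ ┌───┤ ╵ │
│   │     │   │   │ │   │   │
│ ╷ ╵ ╷ ╶─┴─╴ └─┐ ╵ │ ╶─┘ ╶─┤
│ │   │         │   │       │
└─┴───┴─────────┴───┴───────┘

Path to Q:

┌─┬───────┬───┬─────────────┐
│A│↱ → → ↓│↱ ↓│             │
│ ╵ ╶─┐ ╷ ╵ ╷ └─┐ ╶─┬───┐ ╷ │
│↳ ↑  │ │↳ ↑│↳ ↓│   │↱ ↓│ │ │
├─────┤ ├───┴─┐ │ ┌─┘ ╷ └─┘ │
│     │ │     │↓│ │↱ ↑│↳ → ↓│
│ ┌─╴ ╵ │ ┌─╴ │ └─┘ ┌─┴───╴ │
│ │     │ │   │↳ → ↑│  ↓ ← ↲│
│ ├─────┘ │ ┌─┴───╴ ├─┐ ┌───┤
│ │       │ │       │ │↓│   │
│ │ ┌───┬─┤ │ ╶─────┤ │ │ ╷ │
│ │ │   │ │ │       │ │↓│ │ │
│ │ ╵ ╷ ╵ │ └─┬─╴ ┌─┘ │ ├─┘ │
│ │   │   │   │   │   │↓│↱ ↓│
│ └─┬─┴─╴ ├─┐ └───┤ ┌─┘ │ ╷ │
│   │     │ │     │ │  ↓│↑│↓│
├─╴ │ ╶───┘ ├───┐ │ └─┐ ╵ │ │
│   │       │   │ │   │↳ ↑│↓│
│ ╶─┴───╴ ┌─┘ ╷ ╵ ├─┐ └─┬─┘ │
│         │   │   │ │   │↓ ↲│
│ ┌───┬───┤ ╶─┼─╴ ╵ └─┐ │ ╶─┤
│ │   │   │   │       │ │↳ ↓│
│ ╵ ╷ ╵ ╷ └─┐ └─┐ ┌───┘ ├─┐ │
│   │   │   │   │ │     │ │↓│
├───┼───┴─┐ └─┐ └─┤ ┌───┤ ╵ │
│   │     │   │   │ │   │↓ ↲│
│ ╷ ╵ ╷ ╶─┴─╴ └─┐ ╵ │ ╶─┘ ╶─┤
│ │   │         │   │  Q ↲  │
└─┴───┴─────────┴───┴───────┘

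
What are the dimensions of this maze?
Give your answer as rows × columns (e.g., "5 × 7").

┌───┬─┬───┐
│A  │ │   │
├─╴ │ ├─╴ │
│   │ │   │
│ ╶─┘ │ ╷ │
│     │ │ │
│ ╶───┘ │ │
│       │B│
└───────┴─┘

Counting the maze dimensions:
Rows (vertical): 4
Columns (horizontal): 5
Dimensions: 4 × 5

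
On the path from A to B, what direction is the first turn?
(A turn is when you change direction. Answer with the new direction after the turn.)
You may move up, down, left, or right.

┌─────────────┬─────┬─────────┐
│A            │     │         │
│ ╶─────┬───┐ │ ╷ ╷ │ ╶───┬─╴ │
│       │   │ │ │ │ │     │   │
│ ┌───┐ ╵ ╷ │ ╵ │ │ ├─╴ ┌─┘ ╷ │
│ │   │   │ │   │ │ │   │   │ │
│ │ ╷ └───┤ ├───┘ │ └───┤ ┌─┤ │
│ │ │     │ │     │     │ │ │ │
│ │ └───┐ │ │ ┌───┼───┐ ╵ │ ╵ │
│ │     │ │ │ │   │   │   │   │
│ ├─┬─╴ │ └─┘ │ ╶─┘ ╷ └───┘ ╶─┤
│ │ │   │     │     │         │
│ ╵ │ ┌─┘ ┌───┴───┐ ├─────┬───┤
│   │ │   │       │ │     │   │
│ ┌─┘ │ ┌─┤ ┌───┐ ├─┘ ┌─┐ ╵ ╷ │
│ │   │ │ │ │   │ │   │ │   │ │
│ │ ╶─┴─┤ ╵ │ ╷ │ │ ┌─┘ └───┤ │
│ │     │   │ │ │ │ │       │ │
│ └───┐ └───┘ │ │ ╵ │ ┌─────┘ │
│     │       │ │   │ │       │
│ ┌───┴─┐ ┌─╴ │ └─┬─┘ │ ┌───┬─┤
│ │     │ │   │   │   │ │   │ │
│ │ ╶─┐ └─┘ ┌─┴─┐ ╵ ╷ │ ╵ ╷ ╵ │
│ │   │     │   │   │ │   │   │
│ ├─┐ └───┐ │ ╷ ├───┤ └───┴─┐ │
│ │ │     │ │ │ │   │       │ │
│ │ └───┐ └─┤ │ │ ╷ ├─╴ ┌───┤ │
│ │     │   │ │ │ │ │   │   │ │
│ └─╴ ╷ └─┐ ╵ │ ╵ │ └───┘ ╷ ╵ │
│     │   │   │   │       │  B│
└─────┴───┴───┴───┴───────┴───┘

Directions: right, right, right, right, right, right, down, down, right, up, up, right, down, down, down, left, left, down, down, left, left, up, up, left, left, up, left, down, down, right, right, down, left, down, down, left, down, right, right, down, right, right, right, down, left, down, left, left, up, left, left, down, right, down, right, right, down, right, down, right, up, up, up, right, down, down, down, right, up, up, right, down, down, right, right, right, up, right, down, right
First turn direction: down

Solution:

┌─────────────┬─────┬─────────┐
│A → → → → → ↓│↱ ↓  │         │
│ ╶─────┬───┐ │ ╷ ╷ │ ╶───┬─╴ │
│       │   │↓│↑│↓│ │     │   │
│ ┌───┐ ╵ ╷ │ ╵ │ │ ├─╴ ┌─┘ ╷ │
│ │↓ ↰│   │ │↳ ↑│↓│ │   │   │ │
│ │ ╷ └───┤ ├───┘ │ └───┤ ┌─┤ │
│ │↓│↑ ← ↰│ │↓ ← ↲│     │ │ │ │
│ │ └───┐ │ │ ┌───┼───┐ ╵ │ ╵ │
│ │↳ → ↓│↑│ │↓│   │   │   │   │
│ ├─┬─╴ │ └─┘ │ ╶─┘ ╷ └───┘ ╶─┤
│ │ │↓ ↲│↑ ← ↲│     │         │
│ ╵ │ ┌─┘ ┌───┴───┐ ├─────┬───┤
│   │↓│   │       │ │     │   │
│ ┌─┘ │ ┌─┤ ┌───┐ ├─┘ ┌─┐ ╵ ╷ │
│ │↓ ↲│ │ │ │   │ │   │ │   │ │
│ │ ╶─┴─┤ ╵ │ ╷ │ │ ┌─┘ └───┤ │
│ │↳ → ↓│   │ │ │ │ │       │ │
│ └───┐ └───┘ │ │ ╵ │ ┌─────┘ │
│     │↳ → → ↓│ │   │ │       │
│ ┌───┴─┐ ┌─╴ │ └─┬─┘ │ ┌───┬─┤
│ │↓ ← ↰│ │↓ ↲│   │   │ │   │ │
│ │ ╶─┐ └─┘ ┌─┴─┐ ╵ ╷ │ ╵ ╷ ╵ │
│ │↳ ↓│↑ ← ↲│↱ ↓│   │ │   │   │
│ ├─┐ └───┐ │ ╷ ├───┤ └───┴─┐ │
│ │ │↳ → ↓│ │↑│↓│↱ ↓│       │ │
│ │ └───┐ └─┤ │ │ ╷ ├─╴ ┌───┤ │
│ │     │↳ ↓│↑│↓│↑│↓│   │↱ ↓│ │
│ └─╴ ╷ └─┐ ╵ │ ╵ │ └───┘ ╷ ╵ │
│     │   │↳ ↑│↳ ↑│↳ → → ↑│↳ B│
└─────┴───┴───┴───┴───────┴───┘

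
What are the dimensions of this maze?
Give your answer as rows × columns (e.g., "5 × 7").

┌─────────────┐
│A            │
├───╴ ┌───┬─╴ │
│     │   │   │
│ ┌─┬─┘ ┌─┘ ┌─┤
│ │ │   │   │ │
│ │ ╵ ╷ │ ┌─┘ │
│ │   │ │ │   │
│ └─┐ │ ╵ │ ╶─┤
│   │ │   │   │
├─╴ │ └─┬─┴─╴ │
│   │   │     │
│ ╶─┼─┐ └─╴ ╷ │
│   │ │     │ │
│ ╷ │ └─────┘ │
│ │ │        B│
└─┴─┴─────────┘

Counting the maze dimensions:
Rows (vertical): 8
Columns (horizontal): 7
Dimensions: 8 × 7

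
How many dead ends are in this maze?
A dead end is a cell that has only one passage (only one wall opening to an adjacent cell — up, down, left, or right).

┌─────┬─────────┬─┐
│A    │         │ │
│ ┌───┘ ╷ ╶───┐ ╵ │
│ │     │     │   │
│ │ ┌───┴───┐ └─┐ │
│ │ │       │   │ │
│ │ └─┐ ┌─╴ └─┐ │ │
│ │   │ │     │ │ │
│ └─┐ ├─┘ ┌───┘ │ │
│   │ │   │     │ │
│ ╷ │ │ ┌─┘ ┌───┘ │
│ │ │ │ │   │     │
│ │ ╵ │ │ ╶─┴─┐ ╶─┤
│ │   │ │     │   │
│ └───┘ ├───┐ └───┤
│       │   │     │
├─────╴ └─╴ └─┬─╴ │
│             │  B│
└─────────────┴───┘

Checking each cell for number of passages:

Dead ends found at positions:
  (0, 2)
  (0, 8)
  (2, 2)
  (3, 3)
  (3, 6)
  (5, 6)
  (6, 8)
  (7, 4)
  (8, 0)
  (8, 6)
  (8, 7)
Total dead ends: 11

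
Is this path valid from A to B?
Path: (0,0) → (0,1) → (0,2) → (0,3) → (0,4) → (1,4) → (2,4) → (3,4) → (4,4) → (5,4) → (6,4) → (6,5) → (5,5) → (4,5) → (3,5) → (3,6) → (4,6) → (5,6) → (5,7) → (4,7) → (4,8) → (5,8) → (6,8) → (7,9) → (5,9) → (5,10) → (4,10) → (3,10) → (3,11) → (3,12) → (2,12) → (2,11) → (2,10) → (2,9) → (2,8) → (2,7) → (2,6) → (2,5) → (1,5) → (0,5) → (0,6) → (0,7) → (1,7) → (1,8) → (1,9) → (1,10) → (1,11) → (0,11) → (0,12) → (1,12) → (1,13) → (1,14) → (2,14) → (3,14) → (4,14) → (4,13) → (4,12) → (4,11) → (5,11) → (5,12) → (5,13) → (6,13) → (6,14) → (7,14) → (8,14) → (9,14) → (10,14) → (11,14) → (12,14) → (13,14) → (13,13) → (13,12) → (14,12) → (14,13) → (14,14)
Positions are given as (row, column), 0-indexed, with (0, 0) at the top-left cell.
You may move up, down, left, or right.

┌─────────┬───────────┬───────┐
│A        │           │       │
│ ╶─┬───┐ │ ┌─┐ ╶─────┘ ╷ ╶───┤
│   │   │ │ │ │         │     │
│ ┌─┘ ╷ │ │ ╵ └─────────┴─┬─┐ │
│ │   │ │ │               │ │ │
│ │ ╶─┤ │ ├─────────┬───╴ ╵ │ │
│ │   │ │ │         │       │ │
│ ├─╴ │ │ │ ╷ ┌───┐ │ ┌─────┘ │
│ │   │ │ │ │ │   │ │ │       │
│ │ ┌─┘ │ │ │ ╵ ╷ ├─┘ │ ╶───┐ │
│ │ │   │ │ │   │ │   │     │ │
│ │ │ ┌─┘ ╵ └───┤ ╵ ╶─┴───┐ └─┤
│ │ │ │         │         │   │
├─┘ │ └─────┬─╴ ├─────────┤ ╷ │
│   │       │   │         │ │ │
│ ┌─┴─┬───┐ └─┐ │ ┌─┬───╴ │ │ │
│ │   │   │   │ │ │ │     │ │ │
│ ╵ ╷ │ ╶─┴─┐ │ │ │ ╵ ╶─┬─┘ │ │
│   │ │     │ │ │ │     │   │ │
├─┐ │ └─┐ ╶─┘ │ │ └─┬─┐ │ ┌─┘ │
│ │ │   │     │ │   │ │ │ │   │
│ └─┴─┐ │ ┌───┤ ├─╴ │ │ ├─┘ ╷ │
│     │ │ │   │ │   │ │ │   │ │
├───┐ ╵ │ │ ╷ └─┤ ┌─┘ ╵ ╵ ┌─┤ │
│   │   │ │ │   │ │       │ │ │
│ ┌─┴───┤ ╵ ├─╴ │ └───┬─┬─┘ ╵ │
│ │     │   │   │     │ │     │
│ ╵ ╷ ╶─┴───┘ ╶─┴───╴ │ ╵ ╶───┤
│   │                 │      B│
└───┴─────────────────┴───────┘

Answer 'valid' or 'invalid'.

Checking path validity:
Result: Invalid move at step 23: cannot move from (6, 8) to (7, 9).

invalid

Correct solution:

┌─────────┬───────────┬───────┐
│A → → → ↓│↱ → ↓      │↱ ↓    │
│ ╶─┬───┐ │ ┌─┐ ╶─────┘ ╷ ╶───┤
│   │   │↓│↑│ │↳ → → → ↑│↳ → ↓│
│ ┌─┘ ╷ │ │ ╵ └─────────┴─┬─┐ │
│ │   │ │↓│↑ ← ← ← ← ← ← ↰│ │↓│
│ │ ╶─┤ │ ├─────────┬───╴ ╵ │ │
│ │   │ │↓│↱ ↓      │↱ → ↑  │↓│
│ ├─╴ │ │ │ ╷ ┌───┐ │ ┌─────┘ │
│ │   │ │↓│↑│↓│↱ ↓│ │↑│↓ ← ← ↲│
│ │ ┌─┘ │ │ │ ╵ ╷ ├─┘ │ ╶───┐ │
│ │ │   │↓│↑│↳ ↑│↓│↱ ↑│↳ → ↓│ │
│ │ │ ┌─┘ ╵ └───┤ ╵ ╶─┴───┐ └─┤
│ │ │ │  ↳ ↑    │↳ ↑      │↳ ↓│
├─┘ │ └─────┬─╴ ├─────────┤ ╷ │
│   │       │   │         │ │↓│
│ ┌─┴─┬───┐ └─┐ │ ┌─┬───╴ │ │ │
│ │   │   │   │ │ │ │     │ │↓│
│ ╵ ╷ │ ╶─┴─┐ │ │ │ ╵ ╶─┬─┘ │ │
│   │ │     │ │ │ │     │   │↓│
├─┐ │ └─┐ ╶─┘ │ │ └─┬─┐ │ ┌─┘ │
│ │ │   │     │ │   │ │ │ │  ↓│
│ └─┴─┐ │ ┌───┤ ├─╴ │ │ ├─┘ ╷ │
│     │ │ │   │ │   │ │ │   │↓│
├───┐ ╵ │ │ ╷ └─┤ ┌─┘ ╵ ╵ ┌─┤ │
│   │   │ │ │   │ │       │ │↓│
│ ┌─┴───┤ ╵ ├─╴ │ └───┬─┬─┘ ╵ │
│ │     │   │   │     │ │↓ ← ↲│
│ ╵ ╷ ╶─┴───┘ ╶─┴───╴ │ ╵ ╶───┤
│   │                 │  ↳ → B│
└───┴─────────────────┴───────┘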